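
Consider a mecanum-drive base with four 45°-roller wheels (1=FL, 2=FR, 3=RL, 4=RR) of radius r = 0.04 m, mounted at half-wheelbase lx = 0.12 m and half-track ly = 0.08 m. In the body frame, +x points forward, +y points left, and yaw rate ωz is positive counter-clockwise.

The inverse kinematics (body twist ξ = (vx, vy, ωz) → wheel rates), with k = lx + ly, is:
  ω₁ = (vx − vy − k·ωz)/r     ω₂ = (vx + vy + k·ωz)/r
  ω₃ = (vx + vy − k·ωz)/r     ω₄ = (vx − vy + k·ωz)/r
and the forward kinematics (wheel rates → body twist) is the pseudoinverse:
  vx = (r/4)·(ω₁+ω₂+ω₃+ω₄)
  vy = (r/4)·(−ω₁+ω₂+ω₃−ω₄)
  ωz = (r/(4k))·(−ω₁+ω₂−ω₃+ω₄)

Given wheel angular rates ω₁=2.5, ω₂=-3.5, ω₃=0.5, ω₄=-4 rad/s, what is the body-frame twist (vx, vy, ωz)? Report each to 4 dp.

(-0.0450, -0.0150, -0.5250)

k = lx + ly = 0.12 + 0.08 = 0.2000
ω₁+ω₂+ω₃+ω₄ = -4.5000  →  vx = (0.04/4)·-4.5000 = -0.0450
−ω₁+ω₂+ω₃−ω₄ = -1.5000  →  vy = (0.04/4)·-1.5000 = -0.0150
−ω₁+ω₂−ω₃+ω₄ = -10.5000  →  ωz = (0.04/0.8000)·-10.5000 = -0.5250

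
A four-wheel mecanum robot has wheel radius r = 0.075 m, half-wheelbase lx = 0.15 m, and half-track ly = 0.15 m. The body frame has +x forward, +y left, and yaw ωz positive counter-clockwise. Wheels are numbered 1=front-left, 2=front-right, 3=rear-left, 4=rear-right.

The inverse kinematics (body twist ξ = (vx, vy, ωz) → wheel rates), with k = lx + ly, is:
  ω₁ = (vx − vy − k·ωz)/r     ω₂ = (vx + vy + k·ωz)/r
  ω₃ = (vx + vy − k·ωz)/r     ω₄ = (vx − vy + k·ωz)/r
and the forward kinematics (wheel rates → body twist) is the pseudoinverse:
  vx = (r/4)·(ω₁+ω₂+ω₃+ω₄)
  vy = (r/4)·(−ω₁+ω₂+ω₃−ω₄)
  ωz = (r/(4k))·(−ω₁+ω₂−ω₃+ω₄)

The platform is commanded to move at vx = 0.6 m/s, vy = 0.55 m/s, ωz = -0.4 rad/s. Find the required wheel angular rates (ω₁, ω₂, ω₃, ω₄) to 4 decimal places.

k = lx + ly = 0.15 + 0.15 = 0.3000;  k·ωz = 0.3000·-0.4 = -0.1200
ω₁ (FL) = (vx − vy − k·ωz)/r = 0.1700/0.075 = 2.2667
ω₂ (FR) = (vx + vy + k·ωz)/r = 1.0300/0.075 = 13.7333
ω₃ (RL) = (vx + vy − k·ωz)/r = 1.2700/0.075 = 16.9333
ω₄ (RR) = (vx − vy + k·ωz)/r = -0.0700/0.075 = -0.9333

(2.2667, 13.7333, 16.9333, -0.9333)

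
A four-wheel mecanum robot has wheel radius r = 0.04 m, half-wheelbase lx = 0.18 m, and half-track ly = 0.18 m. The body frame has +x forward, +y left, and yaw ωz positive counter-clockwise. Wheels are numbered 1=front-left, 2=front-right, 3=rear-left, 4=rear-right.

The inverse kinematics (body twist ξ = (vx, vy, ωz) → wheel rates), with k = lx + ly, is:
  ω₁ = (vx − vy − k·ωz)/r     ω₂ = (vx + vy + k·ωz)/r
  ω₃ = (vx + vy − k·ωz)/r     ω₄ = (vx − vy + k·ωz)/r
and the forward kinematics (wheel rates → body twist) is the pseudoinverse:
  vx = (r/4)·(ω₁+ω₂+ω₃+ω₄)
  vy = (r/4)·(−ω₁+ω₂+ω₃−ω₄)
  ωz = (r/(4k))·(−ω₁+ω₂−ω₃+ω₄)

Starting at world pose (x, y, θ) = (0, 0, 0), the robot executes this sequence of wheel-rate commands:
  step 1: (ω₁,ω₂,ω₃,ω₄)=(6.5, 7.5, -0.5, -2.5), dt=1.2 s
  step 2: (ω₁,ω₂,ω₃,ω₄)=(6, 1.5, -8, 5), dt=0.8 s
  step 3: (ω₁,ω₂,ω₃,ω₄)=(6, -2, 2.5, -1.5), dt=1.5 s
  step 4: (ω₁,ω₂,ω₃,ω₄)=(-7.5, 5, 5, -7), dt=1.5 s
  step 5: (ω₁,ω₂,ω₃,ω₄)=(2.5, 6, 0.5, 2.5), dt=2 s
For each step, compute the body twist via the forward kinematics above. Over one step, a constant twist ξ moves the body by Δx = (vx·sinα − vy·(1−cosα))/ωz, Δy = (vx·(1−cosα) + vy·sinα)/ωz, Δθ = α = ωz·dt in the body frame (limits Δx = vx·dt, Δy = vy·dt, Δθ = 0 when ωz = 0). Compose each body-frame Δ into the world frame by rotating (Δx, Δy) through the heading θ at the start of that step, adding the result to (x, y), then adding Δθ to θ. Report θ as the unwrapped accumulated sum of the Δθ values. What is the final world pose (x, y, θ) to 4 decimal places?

(0.5328, 0.1902, -0.0181)

step 1: ξ=(vx,vy,ωz)=(0.1100, 0.0300, -0.0278), dt=1.2 → body Δ=(0.1326, 0.0338, -0.0333) → world pose (0.1326, 0.0338, -0.0333)
step 2: ξ=(vx,vy,ωz)=(0.0450, -0.1750, 0.2361), dt=0.8 → body Δ=(0.0490, -0.1358, 0.1889) → world pose (0.1770, -0.1035, 0.1556)
step 3: ξ=(vx,vy,ωz)=(0.0500, -0.0400, -0.3333), dt=1.5 → body Δ=(0.0572, -0.0759, -0.5000) → world pose (0.2453, -0.1697, -0.3444)
step 4: ξ=(vx,vy,ωz)=(-0.0450, 0.2450, 0.0139), dt=1.5 → body Δ=(-0.0713, 0.3668, 0.0208) → world pose (0.3020, 0.1997, -0.3236)
step 5: ξ=(vx,vy,ωz)=(0.1150, 0.0150, 0.1528), dt=2.0 → body Δ=(0.2219, 0.0644, 0.3056) → world pose (0.5328, 0.1902, -0.0181)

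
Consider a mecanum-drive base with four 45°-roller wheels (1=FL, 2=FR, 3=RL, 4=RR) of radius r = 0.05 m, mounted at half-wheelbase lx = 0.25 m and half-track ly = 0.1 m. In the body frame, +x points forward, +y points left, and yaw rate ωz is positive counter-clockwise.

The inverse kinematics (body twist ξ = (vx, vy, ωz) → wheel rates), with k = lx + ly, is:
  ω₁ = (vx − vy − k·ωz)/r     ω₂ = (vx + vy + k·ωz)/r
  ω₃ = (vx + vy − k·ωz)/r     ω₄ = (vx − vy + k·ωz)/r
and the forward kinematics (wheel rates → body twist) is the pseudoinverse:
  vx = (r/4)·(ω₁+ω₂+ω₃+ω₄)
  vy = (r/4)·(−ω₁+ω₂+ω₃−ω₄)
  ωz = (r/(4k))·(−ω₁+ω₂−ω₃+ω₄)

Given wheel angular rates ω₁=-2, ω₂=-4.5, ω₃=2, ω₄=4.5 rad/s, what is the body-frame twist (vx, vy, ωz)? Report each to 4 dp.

k = lx + ly = 0.25 + 0.1 = 0.3500
ω₁+ω₂+ω₃+ω₄ = 0.0000  →  vx = (0.05/4)·0.0000 = 0.0000
−ω₁+ω₂+ω₃−ω₄ = -5.0000  →  vy = (0.05/4)·-5.0000 = -0.0625
−ω₁+ω₂−ω₃+ω₄ = 0.0000  →  ωz = (0.05/1.4000)·0.0000 = 0.0000

(0.0000, -0.0625, 0.0000)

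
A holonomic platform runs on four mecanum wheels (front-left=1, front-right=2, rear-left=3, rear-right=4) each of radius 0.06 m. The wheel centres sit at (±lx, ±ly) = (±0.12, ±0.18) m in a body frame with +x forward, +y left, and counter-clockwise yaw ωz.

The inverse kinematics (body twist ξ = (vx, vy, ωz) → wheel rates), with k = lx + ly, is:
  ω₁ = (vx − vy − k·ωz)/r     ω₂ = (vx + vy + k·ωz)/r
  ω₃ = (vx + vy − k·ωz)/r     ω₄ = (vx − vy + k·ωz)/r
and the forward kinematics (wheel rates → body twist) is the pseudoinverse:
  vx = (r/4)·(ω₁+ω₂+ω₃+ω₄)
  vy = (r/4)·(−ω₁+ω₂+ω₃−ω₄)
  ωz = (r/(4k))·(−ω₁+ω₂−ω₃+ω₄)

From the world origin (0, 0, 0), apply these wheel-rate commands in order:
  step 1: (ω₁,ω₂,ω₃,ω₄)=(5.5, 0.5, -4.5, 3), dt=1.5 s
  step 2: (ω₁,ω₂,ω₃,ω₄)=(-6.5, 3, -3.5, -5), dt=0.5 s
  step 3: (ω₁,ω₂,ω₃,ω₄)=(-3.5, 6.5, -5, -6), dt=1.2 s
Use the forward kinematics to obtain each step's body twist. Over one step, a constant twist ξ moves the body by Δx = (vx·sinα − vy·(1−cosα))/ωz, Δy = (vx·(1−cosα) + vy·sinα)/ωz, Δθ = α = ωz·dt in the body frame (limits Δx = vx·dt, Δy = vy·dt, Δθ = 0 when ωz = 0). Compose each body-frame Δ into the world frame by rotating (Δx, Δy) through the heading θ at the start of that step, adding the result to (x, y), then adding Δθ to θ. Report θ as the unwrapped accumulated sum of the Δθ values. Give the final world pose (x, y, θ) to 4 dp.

step 1: ξ=(vx,vy,ωz)=(0.0675, -0.1875, 0.1250), dt=1.5 → body Δ=(0.1269, -0.2701, 0.1875) → world pose (0.1269, -0.2701, 0.1875)
step 2: ξ=(vx,vy,ωz)=(-0.1800, 0.1650, 0.4000), dt=0.5 → body Δ=(-0.0976, 0.0730, 0.2000) → world pose (0.0174, -0.2166, 0.3875)
step 3: ξ=(vx,vy,ωz)=(-0.1200, 0.1650, 0.4500), dt=1.2 → body Δ=(-0.1893, 0.1506, 0.5400) → world pose (-0.2147, -0.1488, 0.9275)

(-0.2147, -0.1488, 0.9275)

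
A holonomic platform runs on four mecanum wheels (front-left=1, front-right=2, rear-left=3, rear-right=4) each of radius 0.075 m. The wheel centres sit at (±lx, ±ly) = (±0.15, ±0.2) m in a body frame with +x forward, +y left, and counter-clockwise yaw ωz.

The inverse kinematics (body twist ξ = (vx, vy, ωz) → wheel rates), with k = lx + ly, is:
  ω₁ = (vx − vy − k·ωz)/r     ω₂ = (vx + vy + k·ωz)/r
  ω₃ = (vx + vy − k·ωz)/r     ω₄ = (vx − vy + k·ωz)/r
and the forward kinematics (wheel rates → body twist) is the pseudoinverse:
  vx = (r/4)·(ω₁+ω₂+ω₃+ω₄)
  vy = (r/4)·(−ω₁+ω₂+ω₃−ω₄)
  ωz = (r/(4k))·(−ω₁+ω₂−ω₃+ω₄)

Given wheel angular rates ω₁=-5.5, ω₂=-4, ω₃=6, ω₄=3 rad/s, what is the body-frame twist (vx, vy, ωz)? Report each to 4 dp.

(-0.0094, 0.0844, -0.0804)

k = lx + ly = 0.15 + 0.2 = 0.3500
ω₁+ω₂+ω₃+ω₄ = -0.5000  →  vx = (0.075/4)·-0.5000 = -0.0094
−ω₁+ω₂+ω₃−ω₄ = 4.5000  →  vy = (0.075/4)·4.5000 = 0.0844
−ω₁+ω₂−ω₃+ω₄ = -1.5000  →  ωz = (0.075/1.4000)·-1.5000 = -0.0804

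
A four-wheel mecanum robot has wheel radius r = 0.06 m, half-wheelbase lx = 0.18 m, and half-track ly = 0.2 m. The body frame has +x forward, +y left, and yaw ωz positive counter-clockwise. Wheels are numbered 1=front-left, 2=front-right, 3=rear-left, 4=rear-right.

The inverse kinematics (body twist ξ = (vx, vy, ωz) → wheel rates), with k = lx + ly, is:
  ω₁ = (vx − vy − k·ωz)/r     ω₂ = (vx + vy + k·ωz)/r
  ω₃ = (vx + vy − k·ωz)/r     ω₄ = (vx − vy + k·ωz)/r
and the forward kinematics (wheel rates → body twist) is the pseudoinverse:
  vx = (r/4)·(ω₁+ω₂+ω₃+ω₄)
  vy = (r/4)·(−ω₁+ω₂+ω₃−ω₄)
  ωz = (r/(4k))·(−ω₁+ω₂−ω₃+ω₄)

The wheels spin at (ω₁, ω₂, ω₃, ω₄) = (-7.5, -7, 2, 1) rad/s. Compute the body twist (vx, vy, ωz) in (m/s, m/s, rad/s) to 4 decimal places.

k = lx + ly = 0.18 + 0.2 = 0.3800
ω₁+ω₂+ω₃+ω₄ = -11.5000  →  vx = (0.06/4)·-11.5000 = -0.1725
−ω₁+ω₂+ω₃−ω₄ = 1.5000  →  vy = (0.06/4)·1.5000 = 0.0225
−ω₁+ω₂−ω₃+ω₄ = -0.5000  →  ωz = (0.06/1.5200)·-0.5000 = -0.0197

(-0.1725, 0.0225, -0.0197)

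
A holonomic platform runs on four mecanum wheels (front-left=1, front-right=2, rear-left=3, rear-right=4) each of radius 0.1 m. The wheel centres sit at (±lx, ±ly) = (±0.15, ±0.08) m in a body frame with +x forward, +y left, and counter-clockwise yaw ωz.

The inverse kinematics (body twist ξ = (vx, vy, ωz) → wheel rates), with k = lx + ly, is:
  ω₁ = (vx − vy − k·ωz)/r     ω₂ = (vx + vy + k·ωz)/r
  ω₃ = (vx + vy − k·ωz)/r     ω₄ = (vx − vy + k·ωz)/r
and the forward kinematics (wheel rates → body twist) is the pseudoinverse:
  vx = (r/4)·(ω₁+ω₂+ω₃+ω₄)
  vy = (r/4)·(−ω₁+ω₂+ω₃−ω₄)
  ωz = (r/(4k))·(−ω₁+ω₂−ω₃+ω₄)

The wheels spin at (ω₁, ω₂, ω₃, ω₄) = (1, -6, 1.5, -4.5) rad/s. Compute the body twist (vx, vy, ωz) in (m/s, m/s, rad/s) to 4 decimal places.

k = lx + ly = 0.15 + 0.08 = 0.2300
ω₁+ω₂+ω₃+ω₄ = -8.0000  →  vx = (0.1/4)·-8.0000 = -0.2000
−ω₁+ω₂+ω₃−ω₄ = -1.0000  →  vy = (0.1/4)·-1.0000 = -0.0250
−ω₁+ω₂−ω₃+ω₄ = -13.0000  →  ωz = (0.1/0.9200)·-13.0000 = -1.4130

(-0.2000, -0.0250, -1.4130)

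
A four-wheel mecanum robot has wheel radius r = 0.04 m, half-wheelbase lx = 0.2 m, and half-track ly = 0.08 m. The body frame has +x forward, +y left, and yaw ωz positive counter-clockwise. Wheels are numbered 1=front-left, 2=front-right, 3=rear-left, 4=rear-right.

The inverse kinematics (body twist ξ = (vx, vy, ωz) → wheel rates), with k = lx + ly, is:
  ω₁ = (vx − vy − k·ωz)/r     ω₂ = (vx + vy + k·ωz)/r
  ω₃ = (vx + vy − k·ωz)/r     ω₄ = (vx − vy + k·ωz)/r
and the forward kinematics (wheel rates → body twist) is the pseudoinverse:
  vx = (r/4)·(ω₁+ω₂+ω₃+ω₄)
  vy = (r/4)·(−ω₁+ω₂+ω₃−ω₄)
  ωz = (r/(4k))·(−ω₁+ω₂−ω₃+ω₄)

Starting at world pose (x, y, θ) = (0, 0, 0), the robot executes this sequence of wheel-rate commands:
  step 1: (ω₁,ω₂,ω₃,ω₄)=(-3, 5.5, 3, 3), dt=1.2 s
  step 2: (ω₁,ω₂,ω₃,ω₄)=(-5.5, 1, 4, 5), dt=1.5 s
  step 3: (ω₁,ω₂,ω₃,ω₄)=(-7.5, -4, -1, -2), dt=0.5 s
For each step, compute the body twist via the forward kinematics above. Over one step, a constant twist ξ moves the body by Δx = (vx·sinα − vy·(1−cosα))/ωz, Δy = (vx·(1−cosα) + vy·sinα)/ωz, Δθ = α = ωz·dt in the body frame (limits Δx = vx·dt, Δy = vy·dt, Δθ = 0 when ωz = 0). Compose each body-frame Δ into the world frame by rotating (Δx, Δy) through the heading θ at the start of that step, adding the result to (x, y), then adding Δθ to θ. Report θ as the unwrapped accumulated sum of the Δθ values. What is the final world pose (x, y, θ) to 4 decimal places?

step 1: ξ=(vx,vy,ωz)=(0.0850, 0.0850, 0.3036), dt=1.2 → body Δ=(0.0814, 0.1181, 0.3643) → world pose (0.0814, 0.1181, 0.3643)
step 2: ξ=(vx,vy,ωz)=(0.0450, 0.0550, 0.2679), dt=1.5 → body Δ=(0.0493, 0.0937, 0.4018) → world pose (0.0941, 0.2232, 0.7661)
step 3: ξ=(vx,vy,ωz)=(-0.1450, 0.0450, 0.0893), dt=0.5 → body Δ=(-0.0730, 0.0209, 0.0446) → world pose (0.0271, 0.1877, 0.8107)

(0.0271, 0.1877, 0.8107)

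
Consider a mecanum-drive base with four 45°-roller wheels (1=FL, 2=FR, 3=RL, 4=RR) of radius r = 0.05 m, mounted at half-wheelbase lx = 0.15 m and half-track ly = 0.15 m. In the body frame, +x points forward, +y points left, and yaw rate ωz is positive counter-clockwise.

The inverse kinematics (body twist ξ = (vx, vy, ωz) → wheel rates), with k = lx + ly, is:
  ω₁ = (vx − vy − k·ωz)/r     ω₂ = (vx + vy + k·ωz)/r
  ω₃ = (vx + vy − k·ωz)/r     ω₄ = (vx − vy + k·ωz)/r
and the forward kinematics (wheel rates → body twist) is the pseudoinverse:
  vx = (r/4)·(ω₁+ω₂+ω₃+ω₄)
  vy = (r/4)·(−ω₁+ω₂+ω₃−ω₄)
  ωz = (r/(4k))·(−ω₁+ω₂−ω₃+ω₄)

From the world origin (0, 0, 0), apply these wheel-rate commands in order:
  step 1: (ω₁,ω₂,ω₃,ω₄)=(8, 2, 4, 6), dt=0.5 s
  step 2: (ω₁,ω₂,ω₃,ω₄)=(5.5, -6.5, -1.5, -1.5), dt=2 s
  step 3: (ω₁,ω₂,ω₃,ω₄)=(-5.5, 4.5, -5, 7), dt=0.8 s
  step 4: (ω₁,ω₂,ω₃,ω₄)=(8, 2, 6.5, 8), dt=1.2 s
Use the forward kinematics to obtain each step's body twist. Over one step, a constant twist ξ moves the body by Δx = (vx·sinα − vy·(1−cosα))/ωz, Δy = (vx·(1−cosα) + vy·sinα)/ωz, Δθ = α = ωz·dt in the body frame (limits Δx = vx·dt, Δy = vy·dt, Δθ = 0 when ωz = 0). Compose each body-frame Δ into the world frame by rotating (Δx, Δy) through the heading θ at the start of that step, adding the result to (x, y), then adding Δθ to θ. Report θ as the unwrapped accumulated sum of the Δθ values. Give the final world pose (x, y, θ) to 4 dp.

step 1: ξ=(vx,vy,ωz)=(0.2500, -0.1000, -0.1667), dt=0.5 → body Δ=(0.1228, -0.0551, -0.0833) → world pose (0.1228, -0.0551, -0.0833)
step 2: ξ=(vx,vy,ωz)=(-0.0500, -0.1500, -0.5000), dt=2.0 → body Δ=(-0.2221, -0.2065, -1.0000) → world pose (-0.1157, -0.2424, -1.0833)
step 3: ξ=(vx,vy,ωz)=(0.0125, -0.0250, 0.9167), dt=0.8 → body Δ=(0.0161, -0.0147, 0.7333) → world pose (-0.1212, -0.2636, -0.3500)
step 4: ξ=(vx,vy,ωz)=(0.3063, -0.0938, -0.1875), dt=1.2 → body Δ=(0.3518, -0.1527, -0.2250) → world pose (0.1569, -0.5277, -0.5750)

(0.1569, -0.5277, -0.5750)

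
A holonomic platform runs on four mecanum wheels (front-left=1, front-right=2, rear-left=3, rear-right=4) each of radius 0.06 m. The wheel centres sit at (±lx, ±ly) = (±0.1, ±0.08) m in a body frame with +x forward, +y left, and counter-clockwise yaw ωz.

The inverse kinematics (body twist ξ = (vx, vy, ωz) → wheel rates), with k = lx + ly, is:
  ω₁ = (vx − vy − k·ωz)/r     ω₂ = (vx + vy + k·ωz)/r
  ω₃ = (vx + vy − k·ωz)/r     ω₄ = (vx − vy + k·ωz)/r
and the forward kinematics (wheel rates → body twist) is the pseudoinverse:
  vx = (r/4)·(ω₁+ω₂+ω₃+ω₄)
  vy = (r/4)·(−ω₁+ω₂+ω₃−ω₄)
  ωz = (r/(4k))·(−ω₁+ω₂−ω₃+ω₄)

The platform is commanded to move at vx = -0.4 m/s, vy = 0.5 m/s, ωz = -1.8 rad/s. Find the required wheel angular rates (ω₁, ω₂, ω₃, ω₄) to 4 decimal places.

k = lx + ly = 0.1 + 0.08 = 0.1800;  k·ωz = 0.1800·-1.8 = -0.3240
ω₁ (FL) = (vx − vy − k·ωz)/r = -0.5760/0.06 = -9.6000
ω₂ (FR) = (vx + vy + k·ωz)/r = -0.2240/0.06 = -3.7333
ω₃ (RL) = (vx + vy − k·ωz)/r = 0.4240/0.06 = 7.0667
ω₄ (RR) = (vx − vy + k·ωz)/r = -1.2240/0.06 = -20.4000

(-9.6000, -3.7333, 7.0667, -20.4000)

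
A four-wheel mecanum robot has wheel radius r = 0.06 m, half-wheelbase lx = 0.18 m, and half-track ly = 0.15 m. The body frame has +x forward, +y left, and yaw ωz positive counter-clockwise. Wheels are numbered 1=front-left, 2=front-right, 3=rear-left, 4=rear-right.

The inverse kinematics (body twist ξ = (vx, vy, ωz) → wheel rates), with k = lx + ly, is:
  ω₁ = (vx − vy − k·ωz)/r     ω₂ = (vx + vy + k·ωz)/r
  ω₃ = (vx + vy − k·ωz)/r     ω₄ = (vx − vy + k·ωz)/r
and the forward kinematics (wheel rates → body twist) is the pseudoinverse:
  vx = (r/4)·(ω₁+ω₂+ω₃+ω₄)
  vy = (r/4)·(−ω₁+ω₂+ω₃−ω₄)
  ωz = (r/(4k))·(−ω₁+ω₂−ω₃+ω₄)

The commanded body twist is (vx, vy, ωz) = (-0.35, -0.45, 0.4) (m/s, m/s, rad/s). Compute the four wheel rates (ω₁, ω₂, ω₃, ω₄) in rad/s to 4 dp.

k = lx + ly = 0.18 + 0.15 = 0.3300;  k·ωz = 0.3300·0.4 = 0.1320
ω₁ (FL) = (vx − vy − k·ωz)/r = -0.0320/0.06 = -0.5333
ω₂ (FR) = (vx + vy + k·ωz)/r = -0.6680/0.06 = -11.1333
ω₃ (RL) = (vx + vy − k·ωz)/r = -0.9320/0.06 = -15.5333
ω₄ (RR) = (vx − vy + k·ωz)/r = 0.2320/0.06 = 3.8667

(-0.5333, -11.1333, -15.5333, 3.8667)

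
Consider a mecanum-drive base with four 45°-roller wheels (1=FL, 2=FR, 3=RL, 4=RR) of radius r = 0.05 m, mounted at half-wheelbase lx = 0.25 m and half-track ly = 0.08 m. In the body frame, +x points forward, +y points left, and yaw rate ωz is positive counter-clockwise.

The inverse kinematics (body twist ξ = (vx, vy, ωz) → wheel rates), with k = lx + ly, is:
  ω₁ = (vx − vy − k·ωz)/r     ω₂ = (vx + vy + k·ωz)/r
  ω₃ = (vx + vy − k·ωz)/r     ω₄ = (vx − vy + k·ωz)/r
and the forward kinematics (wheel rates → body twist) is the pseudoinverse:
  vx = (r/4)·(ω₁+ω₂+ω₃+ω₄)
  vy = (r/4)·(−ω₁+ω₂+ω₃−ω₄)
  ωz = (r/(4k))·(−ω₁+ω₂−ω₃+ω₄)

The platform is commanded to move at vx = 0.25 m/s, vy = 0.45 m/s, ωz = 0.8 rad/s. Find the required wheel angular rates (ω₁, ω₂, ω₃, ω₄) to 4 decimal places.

(-9.2800, 19.2800, 8.7200, 1.2800)

k = lx + ly = 0.25 + 0.08 = 0.3300;  k·ωz = 0.3300·0.8 = 0.2640
ω₁ (FL) = (vx − vy − k·ωz)/r = -0.4640/0.05 = -9.2800
ω₂ (FR) = (vx + vy + k·ωz)/r = 0.9640/0.05 = 19.2800
ω₃ (RL) = (vx + vy − k·ωz)/r = 0.4360/0.05 = 8.7200
ω₄ (RR) = (vx − vy + k·ωz)/r = 0.0640/0.05 = 1.2800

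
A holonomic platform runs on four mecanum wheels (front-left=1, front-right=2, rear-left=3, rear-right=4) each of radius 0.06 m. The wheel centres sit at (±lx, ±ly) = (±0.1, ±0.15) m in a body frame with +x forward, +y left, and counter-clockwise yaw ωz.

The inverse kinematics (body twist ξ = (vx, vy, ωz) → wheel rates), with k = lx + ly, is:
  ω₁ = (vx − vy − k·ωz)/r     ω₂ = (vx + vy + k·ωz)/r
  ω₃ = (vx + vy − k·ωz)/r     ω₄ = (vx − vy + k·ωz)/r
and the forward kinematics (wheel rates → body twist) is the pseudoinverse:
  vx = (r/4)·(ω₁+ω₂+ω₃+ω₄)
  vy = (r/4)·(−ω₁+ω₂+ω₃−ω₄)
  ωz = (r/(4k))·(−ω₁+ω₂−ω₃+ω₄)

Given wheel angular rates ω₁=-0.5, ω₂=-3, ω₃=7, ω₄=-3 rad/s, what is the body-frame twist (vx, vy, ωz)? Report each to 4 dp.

(0.0075, 0.1125, -0.7500)

k = lx + ly = 0.1 + 0.15 = 0.2500
ω₁+ω₂+ω₃+ω₄ = 0.5000  →  vx = (0.06/4)·0.5000 = 0.0075
−ω₁+ω₂+ω₃−ω₄ = 7.5000  →  vy = (0.06/4)·7.5000 = 0.1125
−ω₁+ω₂−ω₃+ω₄ = -12.5000  →  ωz = (0.06/1.0000)·-12.5000 = -0.7500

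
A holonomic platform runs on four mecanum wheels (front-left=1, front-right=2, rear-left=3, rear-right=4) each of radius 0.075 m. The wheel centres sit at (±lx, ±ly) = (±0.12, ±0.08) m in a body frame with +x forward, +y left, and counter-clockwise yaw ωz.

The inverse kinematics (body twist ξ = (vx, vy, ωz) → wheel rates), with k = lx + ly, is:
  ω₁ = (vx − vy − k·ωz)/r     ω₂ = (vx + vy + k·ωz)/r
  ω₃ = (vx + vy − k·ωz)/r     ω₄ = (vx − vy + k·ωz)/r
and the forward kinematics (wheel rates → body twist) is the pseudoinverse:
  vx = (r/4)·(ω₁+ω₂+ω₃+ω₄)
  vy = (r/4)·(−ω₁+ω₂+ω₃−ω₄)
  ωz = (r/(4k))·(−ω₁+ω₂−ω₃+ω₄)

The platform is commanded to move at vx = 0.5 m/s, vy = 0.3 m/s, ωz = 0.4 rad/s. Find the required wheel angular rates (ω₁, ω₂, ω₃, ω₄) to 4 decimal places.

(1.6000, 11.7333, 9.6000, 3.7333)

k = lx + ly = 0.12 + 0.08 = 0.2000;  k·ωz = 0.2000·0.4 = 0.0800
ω₁ (FL) = (vx − vy − k·ωz)/r = 0.1200/0.075 = 1.6000
ω₂ (FR) = (vx + vy + k·ωz)/r = 0.8800/0.075 = 11.7333
ω₃ (RL) = (vx + vy − k·ωz)/r = 0.7200/0.075 = 9.6000
ω₄ (RR) = (vx − vy + k·ωz)/r = 0.2800/0.075 = 3.7333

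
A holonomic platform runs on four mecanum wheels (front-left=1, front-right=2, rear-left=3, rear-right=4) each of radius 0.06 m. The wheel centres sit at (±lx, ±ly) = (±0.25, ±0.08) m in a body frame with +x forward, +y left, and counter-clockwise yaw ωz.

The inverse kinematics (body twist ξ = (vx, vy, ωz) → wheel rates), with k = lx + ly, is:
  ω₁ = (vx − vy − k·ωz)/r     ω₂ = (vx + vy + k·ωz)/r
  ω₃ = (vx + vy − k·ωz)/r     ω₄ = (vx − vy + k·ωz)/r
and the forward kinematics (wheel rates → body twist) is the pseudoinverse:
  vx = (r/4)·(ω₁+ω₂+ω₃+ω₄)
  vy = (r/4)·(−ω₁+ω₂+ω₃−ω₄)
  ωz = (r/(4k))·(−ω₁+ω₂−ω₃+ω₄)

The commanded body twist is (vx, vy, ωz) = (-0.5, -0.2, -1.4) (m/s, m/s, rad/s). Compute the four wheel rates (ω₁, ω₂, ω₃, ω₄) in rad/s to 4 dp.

(2.7000, -19.3667, -3.9667, -12.7000)

k = lx + ly = 0.25 + 0.08 = 0.3300;  k·ωz = 0.3300·-1.4 = -0.4620
ω₁ (FL) = (vx − vy − k·ωz)/r = 0.1620/0.06 = 2.7000
ω₂ (FR) = (vx + vy + k·ωz)/r = -1.1620/0.06 = -19.3667
ω₃ (RL) = (vx + vy − k·ωz)/r = -0.2380/0.06 = -3.9667
ω₄ (RR) = (vx − vy + k·ωz)/r = -0.7620/0.06 = -12.7000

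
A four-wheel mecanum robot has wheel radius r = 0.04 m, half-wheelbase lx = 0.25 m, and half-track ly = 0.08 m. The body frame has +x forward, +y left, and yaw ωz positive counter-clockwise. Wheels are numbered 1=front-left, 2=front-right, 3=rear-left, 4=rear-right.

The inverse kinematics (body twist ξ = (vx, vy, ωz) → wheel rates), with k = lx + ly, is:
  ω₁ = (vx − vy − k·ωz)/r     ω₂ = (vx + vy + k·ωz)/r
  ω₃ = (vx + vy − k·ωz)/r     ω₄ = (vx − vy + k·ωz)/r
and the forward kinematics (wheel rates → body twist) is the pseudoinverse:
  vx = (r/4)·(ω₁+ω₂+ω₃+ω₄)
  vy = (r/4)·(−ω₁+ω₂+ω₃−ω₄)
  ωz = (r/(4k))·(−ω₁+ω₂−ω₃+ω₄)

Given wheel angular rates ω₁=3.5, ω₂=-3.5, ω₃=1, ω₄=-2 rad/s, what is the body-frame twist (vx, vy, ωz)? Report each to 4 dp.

(-0.0100, -0.0400, -0.3030)

k = lx + ly = 0.25 + 0.08 = 0.3300
ω₁+ω₂+ω₃+ω₄ = -1.0000  →  vx = (0.04/4)·-1.0000 = -0.0100
−ω₁+ω₂+ω₃−ω₄ = -4.0000  →  vy = (0.04/4)·-4.0000 = -0.0400
−ω₁+ω₂−ω₃+ω₄ = -10.0000  →  ωz = (0.04/1.3200)·-10.0000 = -0.3030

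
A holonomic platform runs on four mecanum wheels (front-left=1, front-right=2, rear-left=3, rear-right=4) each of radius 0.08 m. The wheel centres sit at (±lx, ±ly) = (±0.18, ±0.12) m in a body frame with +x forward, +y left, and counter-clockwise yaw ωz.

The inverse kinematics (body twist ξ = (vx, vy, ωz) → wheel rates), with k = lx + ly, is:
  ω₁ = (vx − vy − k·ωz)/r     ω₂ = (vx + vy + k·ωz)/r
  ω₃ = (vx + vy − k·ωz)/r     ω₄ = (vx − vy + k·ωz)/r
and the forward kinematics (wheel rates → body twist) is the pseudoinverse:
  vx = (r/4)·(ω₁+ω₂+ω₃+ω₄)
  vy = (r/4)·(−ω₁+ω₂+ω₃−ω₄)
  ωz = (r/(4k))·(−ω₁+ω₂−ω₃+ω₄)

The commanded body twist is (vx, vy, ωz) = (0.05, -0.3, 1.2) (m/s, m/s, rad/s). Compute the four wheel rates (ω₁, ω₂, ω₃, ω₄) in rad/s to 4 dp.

(-0.1250, 1.3750, -7.6250, 8.8750)

k = lx + ly = 0.18 + 0.12 = 0.3000;  k·ωz = 0.3000·1.2 = 0.3600
ω₁ (FL) = (vx − vy − k·ωz)/r = -0.0100/0.08 = -0.1250
ω₂ (FR) = (vx + vy + k·ωz)/r = 0.1100/0.08 = 1.3750
ω₃ (RL) = (vx + vy − k·ωz)/r = -0.6100/0.08 = -7.6250
ω₄ (RR) = (vx − vy + k·ωz)/r = 0.7100/0.08 = 8.8750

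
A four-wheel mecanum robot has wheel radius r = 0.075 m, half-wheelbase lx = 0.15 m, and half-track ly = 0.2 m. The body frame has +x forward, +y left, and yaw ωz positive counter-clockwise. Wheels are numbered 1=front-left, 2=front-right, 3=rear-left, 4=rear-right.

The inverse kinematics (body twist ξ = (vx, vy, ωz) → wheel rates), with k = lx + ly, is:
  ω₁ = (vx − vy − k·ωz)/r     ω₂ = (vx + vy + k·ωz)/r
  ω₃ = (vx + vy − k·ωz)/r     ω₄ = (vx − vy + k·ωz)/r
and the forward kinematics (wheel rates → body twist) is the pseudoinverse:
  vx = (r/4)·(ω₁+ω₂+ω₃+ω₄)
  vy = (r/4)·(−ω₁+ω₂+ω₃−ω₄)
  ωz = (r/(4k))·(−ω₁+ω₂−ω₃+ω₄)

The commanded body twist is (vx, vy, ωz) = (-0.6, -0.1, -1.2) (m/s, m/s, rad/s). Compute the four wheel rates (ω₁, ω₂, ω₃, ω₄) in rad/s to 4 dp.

k = lx + ly = 0.15 + 0.2 = 0.3500;  k·ωz = 0.3500·-1.2 = -0.4200
ω₁ (FL) = (vx − vy − k·ωz)/r = -0.0800/0.075 = -1.0667
ω₂ (FR) = (vx + vy + k·ωz)/r = -1.1200/0.075 = -14.9333
ω₃ (RL) = (vx + vy − k·ωz)/r = -0.2800/0.075 = -3.7333
ω₄ (RR) = (vx − vy + k·ωz)/r = -0.9200/0.075 = -12.2667

(-1.0667, -14.9333, -3.7333, -12.2667)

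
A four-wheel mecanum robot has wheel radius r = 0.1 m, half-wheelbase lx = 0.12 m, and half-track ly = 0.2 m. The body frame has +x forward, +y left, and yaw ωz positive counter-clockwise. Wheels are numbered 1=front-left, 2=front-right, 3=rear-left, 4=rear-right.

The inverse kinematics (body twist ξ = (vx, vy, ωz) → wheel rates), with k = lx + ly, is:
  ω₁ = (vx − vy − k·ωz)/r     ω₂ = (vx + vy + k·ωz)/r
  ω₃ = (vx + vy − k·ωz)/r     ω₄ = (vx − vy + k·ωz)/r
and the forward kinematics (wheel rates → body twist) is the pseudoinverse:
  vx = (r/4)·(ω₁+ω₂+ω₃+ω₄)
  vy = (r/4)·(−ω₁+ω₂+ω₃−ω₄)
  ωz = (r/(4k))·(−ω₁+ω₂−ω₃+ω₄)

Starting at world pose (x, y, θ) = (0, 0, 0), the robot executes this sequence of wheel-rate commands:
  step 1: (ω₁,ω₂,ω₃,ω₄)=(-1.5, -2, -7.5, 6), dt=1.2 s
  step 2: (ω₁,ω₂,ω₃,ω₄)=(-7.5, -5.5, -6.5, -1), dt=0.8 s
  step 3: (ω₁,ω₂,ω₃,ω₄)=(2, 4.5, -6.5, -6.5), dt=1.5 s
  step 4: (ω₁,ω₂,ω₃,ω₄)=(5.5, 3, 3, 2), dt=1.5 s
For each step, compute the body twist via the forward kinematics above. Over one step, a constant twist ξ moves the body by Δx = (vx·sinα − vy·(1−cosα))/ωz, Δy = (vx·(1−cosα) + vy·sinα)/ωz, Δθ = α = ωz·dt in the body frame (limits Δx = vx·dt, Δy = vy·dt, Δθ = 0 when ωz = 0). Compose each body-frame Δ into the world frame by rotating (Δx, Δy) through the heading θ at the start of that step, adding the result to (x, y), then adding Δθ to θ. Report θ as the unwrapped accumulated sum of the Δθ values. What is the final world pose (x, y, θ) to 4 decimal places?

step 1: ξ=(vx,vy,ωz)=(-0.1250, -0.3500, 1.0156), dt=1.2 → body Δ=(0.1103, -0.4041, 1.2188) → world pose (0.1103, -0.4041, 1.2188)
step 2: ξ=(vx,vy,ωz)=(-0.5125, -0.0875, 0.5859), dt=0.8 → body Δ=(-0.3790, -0.1618, 0.4688) → world pose (0.1314, -0.8157, 1.6875)
step 3: ξ=(vx,vy,ωz)=(-0.1625, 0.0625, 0.1953), dt=1.5 → body Δ=(-0.2539, 0.0570, 0.2930) → world pose (0.1044, -1.0745, 1.9805)
step 4: ξ=(vx,vy,ωz)=(0.3375, -0.0375, -0.2734), dt=1.5 → body Δ=(0.4808, -0.1571, -0.4102) → world pose (0.0570, -0.5710, 1.5703)

(0.0570, -0.5710, 1.5703)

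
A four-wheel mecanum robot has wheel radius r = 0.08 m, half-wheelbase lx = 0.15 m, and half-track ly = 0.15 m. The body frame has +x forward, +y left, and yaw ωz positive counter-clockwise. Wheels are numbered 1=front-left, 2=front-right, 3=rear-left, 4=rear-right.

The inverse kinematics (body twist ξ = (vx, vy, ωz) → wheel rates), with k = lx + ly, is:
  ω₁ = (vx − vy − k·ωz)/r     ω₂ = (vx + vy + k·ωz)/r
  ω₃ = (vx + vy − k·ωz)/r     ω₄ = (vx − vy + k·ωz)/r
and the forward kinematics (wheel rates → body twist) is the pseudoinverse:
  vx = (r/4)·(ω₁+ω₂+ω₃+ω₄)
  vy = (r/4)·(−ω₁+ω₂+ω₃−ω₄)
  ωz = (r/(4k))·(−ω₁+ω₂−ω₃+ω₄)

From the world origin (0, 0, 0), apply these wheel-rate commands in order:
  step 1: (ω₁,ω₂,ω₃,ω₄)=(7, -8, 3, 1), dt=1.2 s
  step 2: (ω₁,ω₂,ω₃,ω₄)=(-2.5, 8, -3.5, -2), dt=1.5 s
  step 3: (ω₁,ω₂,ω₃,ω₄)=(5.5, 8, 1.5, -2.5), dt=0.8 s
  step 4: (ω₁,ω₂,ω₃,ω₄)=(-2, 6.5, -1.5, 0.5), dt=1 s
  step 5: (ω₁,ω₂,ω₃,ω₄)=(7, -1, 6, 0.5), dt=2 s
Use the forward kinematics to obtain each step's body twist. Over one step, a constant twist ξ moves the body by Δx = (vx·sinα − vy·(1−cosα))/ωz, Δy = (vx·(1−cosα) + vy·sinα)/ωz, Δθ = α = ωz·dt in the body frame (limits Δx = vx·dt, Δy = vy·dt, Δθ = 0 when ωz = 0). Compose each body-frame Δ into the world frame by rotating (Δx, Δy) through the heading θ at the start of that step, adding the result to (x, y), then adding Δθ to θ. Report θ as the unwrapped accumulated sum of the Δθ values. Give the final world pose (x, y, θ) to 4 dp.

(0.6729, -0.1498, -1.3400)

step 1: ξ=(vx,vy,ωz)=(0.0600, -0.2600, -1.1333), dt=1.2 → body Δ=(-0.1296, -0.2662, -1.3600) → world pose (-0.1296, -0.2662, -1.3600)
step 2: ξ=(vx,vy,ωz)=(0.0000, 0.1800, 0.8000), dt=1.5 → body Δ=(-0.1435, 0.2097, 1.2000) → world pose (0.0454, -0.0820, -0.1600)
step 3: ξ=(vx,vy,ωz)=(0.2500, 0.1300, -0.1000), dt=0.8 → body Δ=(0.2039, 0.0959, -0.0800) → world pose (0.2620, -0.0198, -0.2400)
step 4: ξ=(vx,vy,ωz)=(0.0700, 0.1300, 0.7000), dt=1.0 → body Δ=(0.0207, 0.1432, 0.7000) → world pose (0.3162, 0.1143, 0.4600)
step 5: ξ=(vx,vy,ωz)=(0.2500, -0.0500, -0.9000), dt=2.0 → body Δ=(0.2023, -0.3950, -1.8000) → world pose (0.6729, -0.1498, -1.3400)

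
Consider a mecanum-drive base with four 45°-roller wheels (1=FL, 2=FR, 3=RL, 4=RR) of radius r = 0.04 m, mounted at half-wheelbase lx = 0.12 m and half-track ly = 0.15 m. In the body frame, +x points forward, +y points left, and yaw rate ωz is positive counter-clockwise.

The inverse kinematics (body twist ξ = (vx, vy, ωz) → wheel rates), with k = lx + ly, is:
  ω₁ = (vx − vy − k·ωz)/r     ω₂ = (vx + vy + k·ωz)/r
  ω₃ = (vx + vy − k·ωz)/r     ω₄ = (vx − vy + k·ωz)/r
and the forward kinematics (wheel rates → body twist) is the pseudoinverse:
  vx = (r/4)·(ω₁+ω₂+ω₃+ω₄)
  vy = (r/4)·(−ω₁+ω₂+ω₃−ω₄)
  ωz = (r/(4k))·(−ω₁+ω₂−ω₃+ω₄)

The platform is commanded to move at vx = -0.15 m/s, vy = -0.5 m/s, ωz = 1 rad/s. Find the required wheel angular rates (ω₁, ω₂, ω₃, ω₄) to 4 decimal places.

(2.0000, -9.5000, -23.0000, 15.5000)

k = lx + ly = 0.12 + 0.15 = 0.2700;  k·ωz = 0.2700·1 = 0.2700
ω₁ (FL) = (vx − vy − k·ωz)/r = 0.0800/0.04 = 2.0000
ω₂ (FR) = (vx + vy + k·ωz)/r = -0.3800/0.04 = -9.5000
ω₃ (RL) = (vx + vy − k·ωz)/r = -0.9200/0.04 = -23.0000
ω₄ (RR) = (vx − vy + k·ωz)/r = 0.6200/0.04 = 15.5000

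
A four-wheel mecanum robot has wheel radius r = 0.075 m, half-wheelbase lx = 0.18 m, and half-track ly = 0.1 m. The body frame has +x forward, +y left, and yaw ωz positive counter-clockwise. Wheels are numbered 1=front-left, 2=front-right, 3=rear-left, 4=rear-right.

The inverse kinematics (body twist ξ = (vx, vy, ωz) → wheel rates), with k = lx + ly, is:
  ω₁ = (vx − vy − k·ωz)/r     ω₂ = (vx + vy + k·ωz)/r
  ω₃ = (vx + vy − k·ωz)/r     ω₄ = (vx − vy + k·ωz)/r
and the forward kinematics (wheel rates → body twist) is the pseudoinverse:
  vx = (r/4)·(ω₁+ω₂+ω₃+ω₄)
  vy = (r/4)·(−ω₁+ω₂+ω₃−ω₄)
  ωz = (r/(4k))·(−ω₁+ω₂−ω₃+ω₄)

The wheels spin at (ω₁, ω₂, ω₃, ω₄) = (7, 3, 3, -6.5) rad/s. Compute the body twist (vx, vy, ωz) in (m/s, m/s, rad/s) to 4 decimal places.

(0.1219, 0.1031, -0.9040)

k = lx + ly = 0.18 + 0.1 = 0.2800
ω₁+ω₂+ω₃+ω₄ = 6.5000  →  vx = (0.075/4)·6.5000 = 0.1219
−ω₁+ω₂+ω₃−ω₄ = 5.5000  →  vy = (0.075/4)·5.5000 = 0.1031
−ω₁+ω₂−ω₃+ω₄ = -13.5000  →  ωz = (0.075/1.1200)·-13.5000 = -0.9040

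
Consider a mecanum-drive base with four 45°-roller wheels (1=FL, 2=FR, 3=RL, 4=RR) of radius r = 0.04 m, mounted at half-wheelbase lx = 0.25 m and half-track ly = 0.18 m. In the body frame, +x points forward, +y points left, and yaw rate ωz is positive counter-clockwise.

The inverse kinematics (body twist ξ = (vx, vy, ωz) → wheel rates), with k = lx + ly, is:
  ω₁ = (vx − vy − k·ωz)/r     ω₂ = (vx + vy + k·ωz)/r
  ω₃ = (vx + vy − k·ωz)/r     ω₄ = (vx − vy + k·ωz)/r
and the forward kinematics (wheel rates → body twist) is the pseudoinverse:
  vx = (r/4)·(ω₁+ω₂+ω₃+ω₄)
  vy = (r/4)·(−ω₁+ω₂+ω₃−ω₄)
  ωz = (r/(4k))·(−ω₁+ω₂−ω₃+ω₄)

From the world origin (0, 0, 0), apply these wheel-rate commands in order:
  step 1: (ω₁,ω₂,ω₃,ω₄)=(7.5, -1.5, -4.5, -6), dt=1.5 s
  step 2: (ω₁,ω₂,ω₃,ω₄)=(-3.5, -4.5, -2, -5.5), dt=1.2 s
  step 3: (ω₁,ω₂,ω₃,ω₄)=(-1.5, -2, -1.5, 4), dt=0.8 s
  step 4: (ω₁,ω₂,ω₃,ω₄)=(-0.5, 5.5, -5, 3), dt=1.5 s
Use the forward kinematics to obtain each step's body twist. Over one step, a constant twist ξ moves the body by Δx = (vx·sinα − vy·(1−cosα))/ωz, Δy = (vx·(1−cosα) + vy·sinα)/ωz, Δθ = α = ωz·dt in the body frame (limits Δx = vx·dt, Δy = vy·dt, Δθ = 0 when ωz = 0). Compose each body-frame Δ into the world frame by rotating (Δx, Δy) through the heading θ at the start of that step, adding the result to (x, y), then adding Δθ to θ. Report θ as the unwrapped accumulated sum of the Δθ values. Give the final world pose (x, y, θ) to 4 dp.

(-0.2314, -0.0693, 0.0895)

step 1: ξ=(vx,vy,ωz)=(-0.0450, -0.0750, -0.2442), dt=1.5 → body Δ=(-0.0864, -0.0978, -0.3663) → world pose (-0.0864, -0.0978, -0.3663)
step 2: ξ=(vx,vy,ωz)=(-0.1550, 0.0250, -0.1047), dt=1.2 → body Δ=(-0.1836, 0.0416, -0.1256) → world pose (-0.2429, 0.0068, -0.4919)
step 3: ξ=(vx,vy,ωz)=(-0.0100, -0.0600, 0.1163), dt=0.8 → body Δ=(-0.0058, -0.0483, 0.0930) → world pose (-0.2708, -0.0330, -0.3988)
step 4: ξ=(vx,vy,ωz)=(0.0300, -0.0200, 0.3256), dt=1.5 → body Δ=(0.0504, -0.0180, 0.4884) → world pose (-0.2314, -0.0693, 0.0895)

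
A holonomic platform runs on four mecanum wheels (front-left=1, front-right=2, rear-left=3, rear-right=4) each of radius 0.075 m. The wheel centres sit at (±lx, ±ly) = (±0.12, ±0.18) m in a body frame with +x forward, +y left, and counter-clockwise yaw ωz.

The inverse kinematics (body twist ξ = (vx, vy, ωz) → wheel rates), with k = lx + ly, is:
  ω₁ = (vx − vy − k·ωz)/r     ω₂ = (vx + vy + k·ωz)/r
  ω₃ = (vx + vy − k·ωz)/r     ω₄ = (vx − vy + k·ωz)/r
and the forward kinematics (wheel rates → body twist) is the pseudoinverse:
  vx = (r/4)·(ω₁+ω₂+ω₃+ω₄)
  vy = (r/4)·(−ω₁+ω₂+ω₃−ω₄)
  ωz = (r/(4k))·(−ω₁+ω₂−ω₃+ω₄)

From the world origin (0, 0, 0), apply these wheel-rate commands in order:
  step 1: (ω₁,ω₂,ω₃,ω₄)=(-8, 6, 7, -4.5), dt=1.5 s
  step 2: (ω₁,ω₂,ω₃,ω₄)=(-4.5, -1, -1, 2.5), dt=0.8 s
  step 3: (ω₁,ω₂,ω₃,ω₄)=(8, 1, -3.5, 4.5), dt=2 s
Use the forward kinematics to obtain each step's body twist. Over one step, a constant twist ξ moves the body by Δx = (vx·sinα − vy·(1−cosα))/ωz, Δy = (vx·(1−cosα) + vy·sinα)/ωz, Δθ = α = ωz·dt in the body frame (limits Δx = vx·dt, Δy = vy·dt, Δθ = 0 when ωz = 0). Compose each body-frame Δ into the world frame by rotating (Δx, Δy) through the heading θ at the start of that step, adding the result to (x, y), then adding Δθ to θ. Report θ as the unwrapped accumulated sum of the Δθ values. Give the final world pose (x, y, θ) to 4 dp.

(0.5134, 0.4658, 0.7094)

step 1: ξ=(vx,vy,ωz)=(0.0094, 0.4781, 0.1562), dt=1.5 → body Δ=(-0.0697, 0.7123, 0.2344) → world pose (-0.0697, 0.7123, 0.2344)
step 2: ξ=(vx,vy,ωz)=(-0.0750, 0.0000, 0.4375), dt=0.8 → body Δ=(-0.0588, -0.0104, 0.3500) → world pose (-0.1245, 0.6885, 0.5844)
step 3: ξ=(vx,vy,ωz)=(0.1875, -0.2812, 0.0625), dt=2.0 → body Δ=(0.4091, -0.5376, 0.1250) → world pose (0.5134, 0.4658, 0.7094)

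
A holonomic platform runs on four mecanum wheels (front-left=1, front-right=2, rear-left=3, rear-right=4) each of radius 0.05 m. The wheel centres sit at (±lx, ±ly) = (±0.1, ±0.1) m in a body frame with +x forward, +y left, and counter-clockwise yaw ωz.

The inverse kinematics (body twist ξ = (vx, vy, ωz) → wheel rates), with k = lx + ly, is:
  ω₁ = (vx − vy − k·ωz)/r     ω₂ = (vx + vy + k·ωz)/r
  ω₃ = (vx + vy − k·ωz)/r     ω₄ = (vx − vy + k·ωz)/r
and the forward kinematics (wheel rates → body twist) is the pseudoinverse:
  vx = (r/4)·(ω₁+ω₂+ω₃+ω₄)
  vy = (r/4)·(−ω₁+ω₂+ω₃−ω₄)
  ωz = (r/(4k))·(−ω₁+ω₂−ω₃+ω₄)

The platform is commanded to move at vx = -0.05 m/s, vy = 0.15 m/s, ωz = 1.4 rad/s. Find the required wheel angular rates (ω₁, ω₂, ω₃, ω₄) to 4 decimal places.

(-9.6000, 7.6000, -3.6000, 1.6000)

k = lx + ly = 0.1 + 0.1 = 0.2000;  k·ωz = 0.2000·1.4 = 0.2800
ω₁ (FL) = (vx − vy − k·ωz)/r = -0.4800/0.05 = -9.6000
ω₂ (FR) = (vx + vy + k·ωz)/r = 0.3800/0.05 = 7.6000
ω₃ (RL) = (vx + vy − k·ωz)/r = -0.1800/0.05 = -3.6000
ω₄ (RR) = (vx − vy + k·ωz)/r = 0.0800/0.05 = 1.6000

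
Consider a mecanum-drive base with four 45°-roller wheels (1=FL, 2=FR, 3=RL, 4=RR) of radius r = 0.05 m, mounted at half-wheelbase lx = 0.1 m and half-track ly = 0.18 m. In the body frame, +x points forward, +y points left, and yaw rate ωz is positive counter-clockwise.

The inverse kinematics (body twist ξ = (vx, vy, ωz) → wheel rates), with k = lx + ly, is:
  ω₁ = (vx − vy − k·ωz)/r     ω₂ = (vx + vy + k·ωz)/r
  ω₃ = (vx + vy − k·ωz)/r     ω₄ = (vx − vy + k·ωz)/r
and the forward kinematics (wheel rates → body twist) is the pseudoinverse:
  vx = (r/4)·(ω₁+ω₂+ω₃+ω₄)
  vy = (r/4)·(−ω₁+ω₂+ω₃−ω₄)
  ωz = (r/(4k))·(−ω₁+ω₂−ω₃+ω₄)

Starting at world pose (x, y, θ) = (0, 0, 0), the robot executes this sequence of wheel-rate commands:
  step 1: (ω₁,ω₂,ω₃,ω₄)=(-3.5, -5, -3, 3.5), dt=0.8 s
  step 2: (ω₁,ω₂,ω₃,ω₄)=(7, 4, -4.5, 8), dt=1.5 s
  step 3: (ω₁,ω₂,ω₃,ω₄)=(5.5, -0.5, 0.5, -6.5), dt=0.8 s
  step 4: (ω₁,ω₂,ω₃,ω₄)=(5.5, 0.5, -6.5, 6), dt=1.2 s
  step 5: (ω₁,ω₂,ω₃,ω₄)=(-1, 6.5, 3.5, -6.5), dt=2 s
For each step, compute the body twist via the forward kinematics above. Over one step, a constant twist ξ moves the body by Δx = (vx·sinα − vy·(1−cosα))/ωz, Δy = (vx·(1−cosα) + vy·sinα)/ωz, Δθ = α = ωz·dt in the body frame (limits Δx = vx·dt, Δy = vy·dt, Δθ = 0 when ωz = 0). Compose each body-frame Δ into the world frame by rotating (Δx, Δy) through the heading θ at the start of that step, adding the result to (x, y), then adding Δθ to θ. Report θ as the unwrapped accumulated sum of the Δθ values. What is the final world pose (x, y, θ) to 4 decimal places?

(0.2804, 0.0004, 0.5290)

step 1: ξ=(vx,vy,ωz)=(-0.1000, -0.1000, 0.2232), dt=0.8 → body Δ=(-0.0725, -0.0867, 0.1786) → world pose (-0.0725, -0.0867, 0.1786)
step 2: ξ=(vx,vy,ωz)=(0.1813, -0.1938, 0.4241), dt=1.5 → body Δ=(0.3433, -0.1878, 0.6362) → world pose (0.2987, -0.2106, 0.8147)
step 3: ξ=(vx,vy,ωz)=(-0.0125, 0.0125, -0.5804), dt=0.8 → body Δ=(-0.0074, 0.0119, -0.4643) → world pose (0.2850, -0.2077, 0.3504)
step 4: ξ=(vx,vy,ωz)=(0.0688, -0.2188, 0.3348), dt=1.2 → body Δ=(0.1323, -0.2391, 0.4018) → world pose (0.4914, -0.3869, 0.7522)
step 5: ξ=(vx,vy,ωz)=(0.0312, 0.2188, -0.1116), dt=2.0 → body Δ=(0.1106, 0.4269, -0.2232) → world pose (0.2804, 0.0004, 0.5290)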